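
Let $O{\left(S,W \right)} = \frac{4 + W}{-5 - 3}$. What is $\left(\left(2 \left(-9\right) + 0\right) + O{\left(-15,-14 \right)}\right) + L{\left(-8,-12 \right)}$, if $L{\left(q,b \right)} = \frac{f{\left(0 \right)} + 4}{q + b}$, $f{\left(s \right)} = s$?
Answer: $- \frac{339}{20} \approx -16.95$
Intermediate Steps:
$O{\left(S,W \right)} = - \frac{1}{2} - \frac{W}{8}$ ($O{\left(S,W \right)} = \frac{4 + W}{-8} = \left(4 + W\right) \left(- \frac{1}{8}\right) = - \frac{1}{2} - \frac{W}{8}$)
$L{\left(q,b \right)} = \frac{4}{b + q}$ ($L{\left(q,b \right)} = \frac{0 + 4}{q + b} = \frac{4}{b + q}$)
$\left(\left(2 \left(-9\right) + 0\right) + O{\left(-15,-14 \right)}\right) + L{\left(-8,-12 \right)} = \left(\left(2 \left(-9\right) + 0\right) - - \frac{5}{4}\right) + \frac{4}{-12 - 8} = \left(\left(-18 + 0\right) + \left(- \frac{1}{2} + \frac{7}{4}\right)\right) + \frac{4}{-20} = \left(-18 + \frac{5}{4}\right) + 4 \left(- \frac{1}{20}\right) = - \frac{67}{4} - \frac{1}{5} = - \frac{339}{20}$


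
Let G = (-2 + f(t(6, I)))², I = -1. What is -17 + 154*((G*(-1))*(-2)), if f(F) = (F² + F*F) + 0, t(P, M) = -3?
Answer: 78831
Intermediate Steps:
f(F) = 2*F² (f(F) = (F² + F²) + 0 = 2*F² + 0 = 2*F²)
G = 256 (G = (-2 + 2*(-3)²)² = (-2 + 2*9)² = (-2 + 18)² = 16² = 256)
-17 + 154*((G*(-1))*(-2)) = -17 + 154*((256*(-1))*(-2)) = -17 + 154*(-256*(-2)) = -17 + 154*512 = -17 + 78848 = 78831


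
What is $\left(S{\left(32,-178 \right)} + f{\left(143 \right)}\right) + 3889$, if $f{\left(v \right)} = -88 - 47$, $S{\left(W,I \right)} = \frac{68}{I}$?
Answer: $\frac{334072}{89} \approx 3753.6$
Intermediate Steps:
$f{\left(v \right)} = -135$ ($f{\left(v \right)} = -88 - 47 = -135$)
$\left(S{\left(32,-178 \right)} + f{\left(143 \right)}\right) + 3889 = \left(\frac{68}{-178} - 135\right) + 3889 = \left(68 \left(- \frac{1}{178}\right) - 135\right) + 3889 = \left(- \frac{34}{89} - 135\right) + 3889 = - \frac{12049}{89} + 3889 = \frac{334072}{89}$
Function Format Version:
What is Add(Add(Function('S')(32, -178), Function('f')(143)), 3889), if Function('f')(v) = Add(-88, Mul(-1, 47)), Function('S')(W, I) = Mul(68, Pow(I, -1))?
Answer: Rational(334072, 89) ≈ 3753.6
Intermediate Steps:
Function('f')(v) = -135 (Function('f')(v) = Add(-88, -47) = -135)
Add(Add(Function('S')(32, -178), Function('f')(143)), 3889) = Add(Add(Mul(68, Pow(-178, -1)), -135), 3889) = Add(Add(Mul(68, Rational(-1, 178)), -135), 3889) = Add(Add(Rational(-34, 89), -135), 3889) = Add(Rational(-12049, 89), 3889) = Rational(334072, 89)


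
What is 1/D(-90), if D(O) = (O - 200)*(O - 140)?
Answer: 1/66700 ≈ 1.4993e-5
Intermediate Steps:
D(O) = (-200 + O)*(-140 + O)
1/D(-90) = 1/(28000 + (-90)² - 340*(-90)) = 1/(28000 + 8100 + 30600) = 1/66700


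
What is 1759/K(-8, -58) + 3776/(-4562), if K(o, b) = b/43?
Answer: -172637501/132298 ≈ -1304.9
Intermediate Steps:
K(o, b) = b/43 (K(o, b) = b*(1/43) = b/43)
1759/K(-8, -58) + 3776/(-4562) = 1759/(((1/43)*(-58))) + 3776/(-4562) = 1759/(-58/43) + 3776*(-1/4562) = 1759*(-43/58) - 1888/2281 = -75637/58 - 1888/2281 = -172637501/132298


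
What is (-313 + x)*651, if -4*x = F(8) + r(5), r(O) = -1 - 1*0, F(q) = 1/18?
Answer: -4886623/24 ≈ -2.0361e+5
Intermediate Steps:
F(q) = 1/18
r(O) = -1 (r(O) = -1 + 0 = -1)
x = 17/72 (x = -(1/18 - 1)/4 = -¼*(-17/18) = 17/72 ≈ 0.23611)
(-313 + x)*651 = (-313 + 17/72)*651 = -22519/72*651 = -4886623/24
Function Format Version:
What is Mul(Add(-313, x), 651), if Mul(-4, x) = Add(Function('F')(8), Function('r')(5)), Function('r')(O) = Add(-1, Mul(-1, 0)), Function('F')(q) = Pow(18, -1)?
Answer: Rational(-4886623, 24) ≈ -2.0361e+5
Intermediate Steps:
Function('F')(q) = Rational(1, 18)
Function('r')(O) = -1 (Function('r')(O) = Add(-1, 0) = -1)
x = Rational(17, 72) (x = Mul(Rational(-1, 4), Add(Rational(1, 18), -1)) = Mul(Rational(-1, 4), Rational(-17, 18)) = Rational(17, 72) ≈ 0.23611)
Mul(Add(-313, x), 651) = Mul(Add(-313, Rational(17, 72)), 651) = Mul(Rational(-22519, 72), 651) = Rational(-4886623, 24)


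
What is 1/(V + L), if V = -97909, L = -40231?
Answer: -1/138140 ≈ -7.2390e-6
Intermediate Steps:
1/(V + L) = 1/(-97909 - 40231) = 1/(-138140) = -1/138140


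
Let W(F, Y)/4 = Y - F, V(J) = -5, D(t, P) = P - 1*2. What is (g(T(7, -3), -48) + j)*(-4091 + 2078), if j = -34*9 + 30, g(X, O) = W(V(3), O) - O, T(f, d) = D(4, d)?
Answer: 805200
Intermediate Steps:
D(t, P) = -2 + P (D(t, P) = P - 2 = -2 + P)
T(f, d) = -2 + d
W(F, Y) = -4*F + 4*Y (W(F, Y) = 4*(Y - F) = -4*F + 4*Y)
g(X, O) = 20 + 3*O (g(X, O) = (-4*(-5) + 4*O) - O = (20 + 4*O) - O = 20 + 3*O)
j = -276 (j = -306 + 30 = -276)
(g(T(7, -3), -48) + j)*(-4091 + 2078) = ((20 + 3*(-48)) - 276)*(-4091 + 2078) = ((20 - 144) - 276)*(-2013) = (-124 - 276)*(-2013) = -400*(-2013) = 805200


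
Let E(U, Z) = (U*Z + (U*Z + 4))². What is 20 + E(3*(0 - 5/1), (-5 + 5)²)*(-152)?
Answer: -2412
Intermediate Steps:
E(U, Z) = (4 + 2*U*Z)² (E(U, Z) = (U*Z + (4 + U*Z))² = (4 + 2*U*Z)²)
20 + E(3*(0 - 5/1), (-5 + 5)²)*(-152) = 20 + (4*(2 + (3*(0 - 5/1))*(-5 + 5)²)²)*(-152) = 20 + (4*(2 + (3*(0 - 5*1))*0²)²)*(-152) = 20 + (4*(2 + (3*(0 - 5))*0)²)*(-152) = 20 + (4*(2 + (3*(-5))*0)²)*(-152) = 20 + (4*(2 - 15*0)²)*(-152) = 20 + (4*(2 + 0)²)*(-152) = 20 + (4*2²)*(-152) = 20 + (4*4)*(-152) = 20 + 16*(-152) = 20 - 2432 = -2412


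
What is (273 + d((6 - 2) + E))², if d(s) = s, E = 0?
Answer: 76729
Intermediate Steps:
(273 + d((6 - 2) + E))² = (273 + ((6 - 2) + 0))² = (273 + (4 + 0))² = (273 + 4)² = 277² = 76729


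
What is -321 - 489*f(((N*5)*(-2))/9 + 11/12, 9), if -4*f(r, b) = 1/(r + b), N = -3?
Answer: -16524/53 ≈ -311.77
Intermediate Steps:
f(r, b) = -1/(4*(b + r)) (f(r, b) = -1/(4*(r + b)) = -1/(4*(b + r)))
-321 - 489*f(((N*5)*(-2))/9 + 11/12, 9) = -321 - (-489)/(4*9 + 4*((-3*5*(-2))/9 + 11/12)) = -321 - (-489)/(36 + 4*(-15*(-2)*(1/9) + 11*(1/12))) = -321 - (-489)/(36 + 4*(30*(1/9) + 11/12)) = -321 - (-489)/(36 + 4*(10/3 + 11/12)) = -321 - (-489)/(36 + 4*(17/4)) = -321 - (-489)/(36 + 17) = -321 - (-489)/53 = -321 - 489*(-1/53) = -321 + 489/53 = -16524/53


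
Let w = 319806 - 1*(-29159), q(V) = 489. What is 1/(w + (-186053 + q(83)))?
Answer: 1/163401 ≈ 6.1199e-6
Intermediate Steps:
w = 348965 (w = 319806 + 29159 = 348965)
1/(w + (-186053 + q(83))) = 1/(348965 + (-186053 + 489)) = 1/(348965 - 185564) = 1/163401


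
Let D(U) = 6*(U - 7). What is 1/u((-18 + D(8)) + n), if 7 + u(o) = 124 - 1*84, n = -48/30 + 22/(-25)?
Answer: 1/33 ≈ 0.030303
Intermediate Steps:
D(U) = -42 + 6*U (D(U) = 6*(-7 + U) = -42 + 6*U)
n = -62/25 (n = -48*1/30 + 22*(-1/25) = -8/5 - 22/25 = -62/25 ≈ -2.4800)
u(o) = 33 (u(o) = -7 + (124 - 1*84) = -7 + (124 - 84) = -7 + 40 = 33)
1/u((-18 + D(8)) + n) = 1/33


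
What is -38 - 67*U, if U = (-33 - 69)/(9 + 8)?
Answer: 364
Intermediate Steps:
U = -6 (U = -102/17 = -102*1/17 = -6)
-38 - 67*U = -38 - 67*(-6) = -38 + 402 = 364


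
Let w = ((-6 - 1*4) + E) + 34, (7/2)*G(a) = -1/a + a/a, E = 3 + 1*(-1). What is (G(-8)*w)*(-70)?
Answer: -585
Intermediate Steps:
E = 2 (E = 3 - 1 = 2)
G(a) = 2/7 - 2/(7*a) (G(a) = 2*(-1/a + a/a)/7 = 2*(-1/a + 1)/7 = 2*(1 - 1/a)/7 = 2/7 - 2/(7*a))
w = 26 (w = ((-6 - 1*4) + 2) + 34 = ((-6 - 4) + 2) + 34 = (-10 + 2) + 34 = -8 + 34 = 26)
(G(-8)*w)*(-70) = (((2/7)*(-1 - 8)/(-8))*26)*(-70) = (((2/7)*(-⅛)*(-9))*26)*(-70) = ((9/28)*26)*(-70) = (117/14)*(-70) = -585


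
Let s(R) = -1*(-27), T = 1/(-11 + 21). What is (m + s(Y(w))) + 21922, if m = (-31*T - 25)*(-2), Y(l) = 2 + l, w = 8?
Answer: 110026/5 ≈ 22005.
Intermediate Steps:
T = ⅒ (T = 1/10 = ⅒ ≈ 0.10000)
s(R) = 27
m = 281/5 (m = (-31*⅒ - 25)*(-2) = (-31/10 - 25)*(-2) = -281/10*(-2) = 281/5 ≈ 56.200)
(m + s(Y(w))) + 21922 = (281/5 + 27) + 21922 = 416/5 + 21922 = 110026/5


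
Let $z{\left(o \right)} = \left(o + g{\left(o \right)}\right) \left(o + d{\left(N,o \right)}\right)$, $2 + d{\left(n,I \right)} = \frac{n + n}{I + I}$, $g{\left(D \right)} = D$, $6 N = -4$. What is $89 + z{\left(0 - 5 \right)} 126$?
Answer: $8741$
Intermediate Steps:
$N = - \frac{2}{3}$ ($N = \frac{1}{6} \left(-4\right) = - \frac{2}{3} \approx -0.66667$)
$d{\left(n,I \right)} = -2 + \frac{n}{I}$ ($d{\left(n,I \right)} = -2 + \frac{n + n}{I + I} = -2 + \frac{2 n}{2 I} = -2 + 2 n \frac{1}{2 I} = -2 + \frac{n}{I}$)
$z{\left(o \right)} = 2 o \left(-2 + o - \frac{2}{3 o}\right)$ ($z{\left(o \right)} = \left(o + o\right) \left(o - \left(2 + \frac{2}{3 o}\right)\right) = 2 o \left(-2 + o - \frac{2}{3 o}\right)$)
$89 + z{\left(0 - 5 \right)} 126 = 89 + \left(- \frac{4}{3} - 4 \left(0 - 5\right) + 2 \left(0 - 5\right)^{2}\right) 126 = 89 + \left(- \frac{4}{3} - -20 + 2 \left(-5\right)^{2}\right) 126 = 89 + \left(- \frac{4}{3} + 20 + 2 \cdot 25\right) 126 = 89 + \left(- \frac{4}{3} + 20 + 50\right) 126 = 89 + \frac{206}{3} \cdot 126 = 89 + 8652 = 8741$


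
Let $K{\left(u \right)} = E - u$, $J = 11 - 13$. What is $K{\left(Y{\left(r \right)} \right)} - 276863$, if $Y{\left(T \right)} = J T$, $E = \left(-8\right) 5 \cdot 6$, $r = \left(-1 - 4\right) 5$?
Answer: $-277153$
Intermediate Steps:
$J = -2$ ($J = 11 - 13 = -2$)
$r = -25$ ($r = \left(-5\right) 5 = -25$)
$E = -240$ ($E = \left(-40\right) 6 = -240$)
$Y{\left(T \right)} = - 2 T$
$K{\left(u \right)} = -240 - u$
$K{\left(Y{\left(r \right)} \right)} - 276863 = \left(-240 - \left(-2\right) \left(-25\right)\right) - 276863 = \left(-240 - 50\right) - 276863 = -290 - 276863 = -277153$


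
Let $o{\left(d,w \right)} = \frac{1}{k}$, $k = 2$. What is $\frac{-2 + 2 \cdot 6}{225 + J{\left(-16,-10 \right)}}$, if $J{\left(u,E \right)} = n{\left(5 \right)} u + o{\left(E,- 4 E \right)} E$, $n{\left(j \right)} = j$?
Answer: $\frac{1}{14} \approx 0.071429$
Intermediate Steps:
$o{\left(d,w \right)} = \frac{1}{2}$
$J{\left(u,E \right)} = \frac{E}{2} + 5 u$ ($J{\left(u,E \right)} = 5 u + \frac{E}{2} = \frac{E}{2} + 5 u$)
$\frac{-2 + 2 \cdot 6}{225 + J{\left(-16,-10 \right)}} = \frac{-2 + 2 \cdot 6}{225 + \left(\frac{1}{2} \left(-10\right) + 5 \left(-16\right)\right)} = \frac{-2 + 12}{225 - 85} = \frac{1}{225 - 85} \cdot 10 = \frac{1}{140} \cdot 10 = \frac{1}{14}$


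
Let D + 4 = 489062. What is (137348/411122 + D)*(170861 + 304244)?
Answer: 47762932889322260/205561 ≈ 2.3235e+11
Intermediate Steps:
D = 489058 (D = -4 + 489062 = 489058)
(137348/411122 + D)*(170861 + 304244) = (137348/411122 + 489058)*(170861 + 304244) = (137348*(1/411122) + 489058)*475105 = (68674/205561 + 489058)*475105 = (100531320212/205561)*475105 = 47762932889322260/205561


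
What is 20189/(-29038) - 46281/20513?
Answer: -1758044635/595656494 ≈ -2.9514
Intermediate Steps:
20189/(-29038) - 46281/20513 = 20189*(-1/29038) - 46281*1/20513 = -20189/29038 - 46281/20513 = -1758044635/595656494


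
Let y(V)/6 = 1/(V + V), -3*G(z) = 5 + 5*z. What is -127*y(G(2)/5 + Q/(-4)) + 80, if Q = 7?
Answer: 2404/11 ≈ 218.55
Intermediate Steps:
G(z) = -5/3 - 5*z/3 (G(z) = -(5 + 5*z)/3 = -5/3 - 5*z/3)
y(V) = 3/V (y(V) = 6/(V + V) = 6/((2*V)) = 6*(1/(2*V)) = 3/V)
-127*y(G(2)/5 + Q/(-4)) + 80 = -381/((-5/3 - 5/3*2)/5 + 7/(-4)) + 80 = -381/((-5/3 - 10/3)*(⅕) + 7*(-¼)) + 80 = -381/(-5*⅕ - 7/4) + 80 = -381/(-1 - 7/4) + 80 = -381/(-11/4) + 80 = -381*(-4)/11 + 80 = -127*(-12/11) + 80 = 1524/11 + 80 = 2404/11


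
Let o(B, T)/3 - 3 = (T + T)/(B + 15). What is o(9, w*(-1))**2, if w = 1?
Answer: 1225/16 ≈ 76.563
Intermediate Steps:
o(B, T) = 9 + 6*T/(15 + B) (o(B, T) = 9 + 3*((T + T)/(B + 15)) = 9 + 3*((2*T)/(15 + B)) = 9 + 3*(2*T/(15 + B)) = 9 + 6*T/(15 + B))
o(9, w*(-1))**2 = (3*(45 + 2*(1*(-1)) + 3*9)/(15 + 9))**2 = (3*(45 + 2*(-1) + 27)/24)**2 = (3*(1/24)*(45 - 2 + 27))**2 = (3*(1/24)*70)**2 = (35/4)**2 = 1225/16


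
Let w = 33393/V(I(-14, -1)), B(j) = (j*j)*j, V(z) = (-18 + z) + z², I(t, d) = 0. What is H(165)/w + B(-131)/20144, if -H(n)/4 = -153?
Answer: -25097469689/224222864 ≈ -111.93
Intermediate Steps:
V(z) = -18 + z + z²
B(j) = j³ (B(j) = j²*j = j³)
H(n) = 612 (H(n) = -4*(-153) = 612)
w = -11131/6 (w = 33393/(-18 + 0 + 0²) = 33393/(-18 + 0 + 0) = 33393/(-18) = 33393*(-1/18) = -11131/6 ≈ -1855.2)
H(165)/w + B(-131)/20144 = 612/(-11131/6) + (-131)³/20144 = 612*(-6/11131) - 2248091*1/20144 = -3672/11131 - 2248091/20144 = -25097469689/224222864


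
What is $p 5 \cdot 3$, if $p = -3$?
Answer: $-45$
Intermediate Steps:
$p 5 \cdot 3 = \left(-3\right) 5 \cdot 3 = \left(-15\right) 3 = -45$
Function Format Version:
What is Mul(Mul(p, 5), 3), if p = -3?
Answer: -45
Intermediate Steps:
Mul(Mul(p, 5), 3) = Mul(Mul(-3, 5), 3) = Mul(-15, 3) = -45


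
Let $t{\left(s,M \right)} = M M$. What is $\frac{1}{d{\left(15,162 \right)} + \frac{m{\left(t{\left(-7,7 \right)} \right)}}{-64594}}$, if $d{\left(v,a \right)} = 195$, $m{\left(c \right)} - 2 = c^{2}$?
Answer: $\frac{64594}{12593427} \approx 0.0051292$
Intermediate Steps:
$t{\left(s,M \right)} = M^{2}$
$m{\left(c \right)} = 2 + c^{2}$
$\frac{1}{d{\left(15,162 \right)} + \frac{m{\left(t{\left(-7,7 \right)} \right)}}{-64594}} = \frac{1}{195 + \frac{2 + \left(7^{2}\right)^{2}}{-64594}} = \frac{1}{195 + \left(2 + 49^{2}\right) \left(- \frac{1}{64594}\right)} = \frac{1}{195 + \left(2 + 2401\right) \left(- \frac{1}{64594}\right)} = \frac{1}{195 + 2403 \left(- \frac{1}{64594}\right)} = \frac{1}{195 - \frac{2403}{64594}} = \frac{1}{\frac{12593427}{64594}} = \frac{64594}{12593427}$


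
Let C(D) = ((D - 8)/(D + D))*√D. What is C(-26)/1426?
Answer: 17*I*√26/37076 ≈ 0.002338*I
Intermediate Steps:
C(D) = (-8 + D)/(2*√D) (C(D) = ((-8 + D)/((2*D)))*√D = ((-8 + D)*(1/(2*D)))*√D = ((-8 + D)/(2*D))*√D = (-8 + D)/(2*√D))
C(-26)/1426 = ((-8 - 26)/(2*√(-26)))/1426 = ((½)*(-I*√26/26)*(-34))*(1/1426) = (17*I*√26/26)*(1/1426) = 17*I*√26/37076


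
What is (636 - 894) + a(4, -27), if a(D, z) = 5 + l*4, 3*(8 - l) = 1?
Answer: -667/3 ≈ -222.33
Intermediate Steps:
l = 23/3 (l = 8 - 1/3*1 = 8 - 1/3 = 23/3 ≈ 7.6667)
a(D, z) = 107/3 (a(D, z) = 5 + (23/3)*4 = 5 + 92/3 = 107/3)
(636 - 894) + a(4, -27) = (636 - 894) + 107/3 = -258 + 107/3 = -667/3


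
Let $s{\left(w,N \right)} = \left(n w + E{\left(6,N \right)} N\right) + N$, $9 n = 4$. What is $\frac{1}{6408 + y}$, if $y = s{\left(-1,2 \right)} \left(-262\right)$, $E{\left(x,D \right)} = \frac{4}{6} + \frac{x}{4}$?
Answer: $\frac{9}{43786} \approx 0.00020555$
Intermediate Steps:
$E{\left(x,D \right)} = \frac{2}{3} + \frac{x}{4}$ ($E{\left(x,D \right)} = 4 \cdot \frac{1}{6} + x \frac{1}{4} = \frac{2}{3} + \frac{x}{4}$)
$n = \frac{4}{9}$ ($n = \frac{1}{9} \cdot 4 = \frac{4}{9} \approx 0.44444$)
$s{\left(w,N \right)} = \frac{4 w}{9} + \frac{19 N}{6}$ ($s{\left(w,N \right)} = \left(\frac{4 w}{9} + \left(\frac{2}{3} + \frac{1}{4} \cdot 6\right) N\right) + N = \left(\frac{4 w}{9} + \left(\frac{2}{3} + \frac{3}{2}\right) N\right) + N = \left(\frac{4 w}{9} + \frac{13 N}{6}\right) + N = \frac{4 w}{9} + \frac{19 N}{6}$)
$y = - \frac{13886}{9}$ ($y = \left(\frac{4}{9} \left(-1\right) + \frac{19}{6} \cdot 2\right) \left(-262\right) = \left(- \frac{4}{9} + \frac{19}{3}\right) \left(-262\right) = \frac{53}{9} \left(-262\right) = - \frac{13886}{9} \approx -1542.9$)
$\frac{1}{6408 + y} = \frac{1}{6408 - \frac{13886}{9}} = \frac{1}{\frac{43786}{9}} = \frac{9}{43786}$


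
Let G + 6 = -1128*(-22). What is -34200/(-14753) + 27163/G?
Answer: 1249237739/366021930 ≈ 3.4130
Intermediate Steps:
G = 24810 (G = -6 - 1128*(-22) = -6 + 24816 = 24810)
-34200/(-14753) + 27163/G = -34200/(-14753) + 27163/24810 = -34200*(-1/14753) + 27163*(1/24810) = 34200/14753 + 27163/24810 = 1249237739/366021930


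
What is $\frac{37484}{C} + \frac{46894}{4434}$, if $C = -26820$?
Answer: $\frac{45478876}{4954995} \approx 9.1784$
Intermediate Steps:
$\frac{37484}{C} + \frac{46894}{4434} = \frac{37484}{-26820} + \frac{46894}{4434} = 37484 \left(- \frac{1}{26820}\right) + 46894 \cdot \frac{1}{4434} = - \frac{9371}{6705} + \frac{23447}{2217} = \frac{45478876}{4954995}$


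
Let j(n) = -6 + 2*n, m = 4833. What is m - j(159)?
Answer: 4521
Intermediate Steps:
m - j(159) = 4833 - (-6 + 2*159) = 4833 - (-6 + 318) = 4833 - 1*312 = 4833 - 312 = 4521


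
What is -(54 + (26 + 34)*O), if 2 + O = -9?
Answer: 606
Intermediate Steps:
O = -11 (O = -2 - 9 = -11)
-(54 + (26 + 34)*O) = -(54 + (26 + 34)*(-11)) = -(54 + 60*(-11)) = -(54 - 660) = -1*(-606) = 606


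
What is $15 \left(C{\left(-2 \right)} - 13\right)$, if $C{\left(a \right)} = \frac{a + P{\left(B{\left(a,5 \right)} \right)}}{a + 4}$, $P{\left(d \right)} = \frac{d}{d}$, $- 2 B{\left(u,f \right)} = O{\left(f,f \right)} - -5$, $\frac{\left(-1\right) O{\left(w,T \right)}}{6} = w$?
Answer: $- \frac{405}{2} \approx -202.5$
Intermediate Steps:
$O{\left(w,T \right)} = - 6 w$
$B{\left(u,f \right)} = - \frac{5}{2} + 3 f$ ($B{\left(u,f \right)} = - \frac{- 6 f - -5}{2} = - \frac{- 6 f + 5}{2} = - \frac{5 - 6 f}{2} = - \frac{5}{2} + 3 f$)
$P{\left(d \right)} = 1$
$C{\left(a \right)} = \frac{1 + a}{4 + a}$ ($C{\left(a \right)} = \frac{a + 1}{a + 4} = \frac{1 + a}{4 + a}$)
$15 \left(C{\left(-2 \right)} - 13\right) = 15 \left(\frac{1 - 2}{4 - 2} - 13\right) = 15 \left(\frac{1}{2} \left(-1\right) - 13\right) = 15 \left(- \frac{1}{2} - 13\right) = 15 \left(- \frac{27}{2}\right) = - \frac{405}{2}$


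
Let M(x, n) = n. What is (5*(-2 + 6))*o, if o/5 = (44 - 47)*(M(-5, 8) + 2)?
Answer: -3000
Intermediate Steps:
o = -150 (o = 5*((44 - 47)*(8 + 2)) = 5*(-3*10) = 5*(-30) = -150)
(5*(-2 + 6))*o = (5*(-2 + 6))*(-150) = (5*4)*(-150) = 20*(-150) = -3000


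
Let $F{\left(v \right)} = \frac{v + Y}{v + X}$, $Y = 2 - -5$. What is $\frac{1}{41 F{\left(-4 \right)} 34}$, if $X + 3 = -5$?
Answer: $- \frac{2}{697} \approx -0.0028694$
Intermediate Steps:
$X = -8$ ($X = -3 - 5 = -8$)
$Y = 7$ ($Y = 2 + 5 = 7$)
$F{\left(v \right)} = \frac{7 + v}{-8 + v}$ ($F{\left(v \right)} = \frac{v + 7}{v - 8} = \frac{7 + v}{-8 + v}$)
$\frac{1}{41 F{\left(-4 \right)} 34} = \frac{1}{41 \frac{7 - 4}{-8 - 4} \cdot 34} = \frac{1}{41 \frac{1}{-12} \cdot 3 \cdot 34} = \frac{1}{41 \left(\left(- \frac{1}{12}\right) 3\right) 34} = \frac{1}{41 \left(- \frac{1}{4}\right) 34} = \frac{1}{\left(- \frac{41}{4}\right) 34} = \frac{1}{- \frac{697}{2}} = - \frac{2}{697}$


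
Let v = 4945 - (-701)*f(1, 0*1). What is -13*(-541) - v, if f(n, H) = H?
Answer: 2088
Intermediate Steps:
v = 4945 (v = 4945 - (-701)*0*1 = 4945 - (-701)*0 = 4945 - 1*0 = 4945 + 0 = 4945)
-13*(-541) - v = -13*(-541) - 1*4945 = 7033 - 4945 = 2088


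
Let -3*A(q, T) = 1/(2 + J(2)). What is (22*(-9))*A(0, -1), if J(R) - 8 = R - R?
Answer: 33/5 ≈ 6.6000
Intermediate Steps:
J(R) = 8 (J(R) = 8 + (R - R) = 8 + 0 = 8)
A(q, T) = -1/30 (A(q, T) = -1/(3*(2 + 8)) = -1/3/10 = -1/3*1/10 = -1/30)
(22*(-9))*A(0, -1) = (22*(-9))*(-1/30) = -198*(-1/30) = 33/5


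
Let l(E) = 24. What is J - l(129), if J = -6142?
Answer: -6166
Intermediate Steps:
J - l(129) = -6142 - 1*24 = -6142 - 24 = -6166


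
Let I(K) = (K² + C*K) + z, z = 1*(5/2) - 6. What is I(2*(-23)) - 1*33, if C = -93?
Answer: 12715/2 ≈ 6357.5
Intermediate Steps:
z = -7/2 (z = 1*(5*(½)) - 6 = 1*(5/2) - 6 = 5/2 - 6 = -7/2 ≈ -3.5000)
I(K) = -7/2 + K² - 93*K (I(K) = (K² - 93*K) - 7/2 = -7/2 + K² - 93*K)
I(2*(-23)) - 1*33 = (-7/2 + (2*(-23))² - 186*(-23)) - 1*33 = (-7/2 + (-46)² - 93*(-46)) - 33 = (-7/2 + 2116 + 4278) - 33 = 12781/2 - 33 = 12715/2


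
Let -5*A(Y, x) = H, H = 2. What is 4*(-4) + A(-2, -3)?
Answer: -82/5 ≈ -16.400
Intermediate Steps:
A(Y, x) = -⅖ (A(Y, x) = -⅕*2 = -⅖)
4*(-4) + A(-2, -3) = 4*(-4) - ⅖ = -16 - ⅖ = -82/5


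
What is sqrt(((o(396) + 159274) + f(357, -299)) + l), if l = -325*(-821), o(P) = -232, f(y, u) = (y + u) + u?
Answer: sqrt(425626) ≈ 652.40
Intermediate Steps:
f(y, u) = y + 2*u (f(y, u) = (u + y) + u = y + 2*u)
l = 266825
sqrt(((o(396) + 159274) + f(357, -299)) + l) = sqrt(((-232 + 159274) + (357 + 2*(-299))) + 266825) = sqrt((159042 + (357 - 598)) + 266825) = sqrt((159042 - 241) + 266825) = sqrt(158801 + 266825) = sqrt(425626)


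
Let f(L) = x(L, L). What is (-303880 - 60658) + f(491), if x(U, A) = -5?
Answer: -364543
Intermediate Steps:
f(L) = -5
(-303880 - 60658) + f(491) = (-303880 - 60658) - 5 = -364538 - 5 = -364543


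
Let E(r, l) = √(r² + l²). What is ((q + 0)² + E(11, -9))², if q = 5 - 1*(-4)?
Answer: (81 + √202)² ≈ 9065.5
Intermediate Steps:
q = 9 (q = 5 + 4 = 9)
E(r, l) = √(l² + r²)
((q + 0)² + E(11, -9))² = ((9 + 0)² + √((-9)² + 11²))² = (9² + √(81 + 121))² = (81 + √202)²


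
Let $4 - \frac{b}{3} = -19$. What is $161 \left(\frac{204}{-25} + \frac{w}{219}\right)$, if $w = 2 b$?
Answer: $- \frac{2212462}{1825} \approx -1212.3$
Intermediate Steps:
$b = 69$ ($b = 12 - -57 = 12 + 57 = 69$)
$w = 138$ ($w = 2 \cdot 69 = 138$)
$161 \left(\frac{204}{-25} + \frac{w}{219}\right) = 161 \left(\frac{204}{-25} + \frac{138}{219}\right) = 161 \left(204 \left(- \frac{1}{25}\right) + 138 \cdot \frac{1}{219}\right) = 161 \left(- \frac{204}{25} + \frac{46}{73}\right) = 161 \left(- \frac{13742}{1825}\right) = - \frac{2212462}{1825}$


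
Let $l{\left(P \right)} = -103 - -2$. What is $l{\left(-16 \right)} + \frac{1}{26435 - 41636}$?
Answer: $- \frac{1535302}{15201} \approx -101.0$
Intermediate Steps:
$l{\left(P \right)} = -101$ ($l{\left(P \right)} = -103 + \left(-1 + 3\right) = -103 + 2 = -101$)
$l{\left(-16 \right)} + \frac{1}{26435 - 41636} = -101 + \frac{1}{26435 - 41636} = -101 + \frac{1}{-15201} = -101 - \frac{1}{15201} = - \frac{1535302}{15201}$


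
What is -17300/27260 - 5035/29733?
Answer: -614750/764643 ≈ -0.80397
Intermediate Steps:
-17300/27260 - 5035/29733 = -17300*1/27260 - 5035*1/29733 = -865/1363 - 95/561 = -614750/764643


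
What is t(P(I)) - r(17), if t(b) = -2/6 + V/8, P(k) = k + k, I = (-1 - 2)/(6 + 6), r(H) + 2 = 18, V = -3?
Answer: -401/24 ≈ -16.708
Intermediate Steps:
r(H) = 16 (r(H) = -2 + 18 = 16)
I = -¼ (I = -3/12 = -3*1/12 = -¼ ≈ -0.25000)
P(k) = 2*k
t(b) = -17/24 (t(b) = -2/6 - 3/8 = -2*⅙ - 3*⅛ = -⅓ - 3/8 = -17/24)
t(P(I)) - r(17) = -17/24 - 1*16 = -17/24 - 16 = -401/24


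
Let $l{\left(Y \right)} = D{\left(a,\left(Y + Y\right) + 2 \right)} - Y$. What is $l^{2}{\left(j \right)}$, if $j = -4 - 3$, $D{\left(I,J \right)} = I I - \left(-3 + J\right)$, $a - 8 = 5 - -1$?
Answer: $47524$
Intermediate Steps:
$a = 14$ ($a = 8 + \left(5 - -1\right) = 8 + \left(5 + 1\right) = 8 + 6 = 14$)
$D{\left(I,J \right)} = 3 + I^{2} - J$ ($D{\left(I,J \right)} = I^{2} - \left(-3 + J\right) = 3 + I^{2} - J$)
$j = -7$
$l{\left(Y \right)} = 197 - 3 Y$ ($l{\left(Y \right)} = \left(3 + 14^{2} - \left(\left(Y + Y\right) + 2\right)\right) - Y = \left(3 + 196 - \left(2 Y + 2\right)\right) - Y = \left(3 + 196 - \left(2 + 2 Y\right)\right) - Y = \left(197 - 2 Y\right) - Y = 197 - 3 Y$)
$l^{2}{\left(j \right)} = \left(197 - -21\right)^{2} = \left(197 + 21\right)^{2} = 218^{2} = 47524$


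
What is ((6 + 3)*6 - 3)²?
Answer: 2601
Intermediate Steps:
((6 + 3)*6 - 3)² = (9*6 - 3)² = (54 - 3)² = 51² = 2601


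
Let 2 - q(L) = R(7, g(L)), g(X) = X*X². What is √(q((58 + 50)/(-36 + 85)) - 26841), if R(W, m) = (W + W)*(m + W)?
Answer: 3*I*√354083009/343 ≈ 164.58*I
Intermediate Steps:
g(X) = X³
R(W, m) = 2*W*(W + m) (R(W, m) = (2*W)*(W + m) = 2*W*(W + m))
q(L) = -96 - 14*L³ (q(L) = 2 - 2*7*(7 + L³) = 2 - (98 + 14*L³) = 2 + (-98 - 14*L³) = -96 - 14*L³)
√(q((58 + 50)/(-36 + 85)) - 26841) = √((-96 - 14*(58 + 50)³/(-36 + 85)³) - 26841) = √((-96 - 14*(108/49)³) - 26841) = √((-96 - 14*1259712/117649) - 26841) = √((-96 - 2519424/16807) - 26841) = √(-4132896/16807 - 26841) = √(-455249583/16807) = 3*I*√354083009/343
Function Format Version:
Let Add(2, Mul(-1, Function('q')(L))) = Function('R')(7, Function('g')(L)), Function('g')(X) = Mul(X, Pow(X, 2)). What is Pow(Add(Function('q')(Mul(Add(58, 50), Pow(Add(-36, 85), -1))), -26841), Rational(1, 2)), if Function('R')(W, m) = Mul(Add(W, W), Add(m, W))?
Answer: Mul(Rational(3, 343), I, Pow(354083009, Rational(1, 2))) ≈ Mul(164.58, I)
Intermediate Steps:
Function('g')(X) = Pow(X, 3)
Function('R')(W, m) = Mul(2, W, Add(W, m)) (Function('R')(W, m) = Mul(Mul(2, W), Add(W, m)) = Mul(2, W, Add(W, m)))
Function('q')(L) = Add(-96, Mul(-14, Pow(L, 3))) (Function('q')(L) = Add(2, Mul(-1, Mul(2, 7, Add(7, Pow(L, 3))))) = Add(2, Mul(-1, Add(98, Mul(14, Pow(L, 3))))) = Add(2, Add(-98, Mul(-14, Pow(L, 3)))) = Add(-96, Mul(-14, Pow(L, 3))))
Pow(Add(Function('q')(Mul(Add(58, 50), Pow(Add(-36, 85), -1))), -26841), Rational(1, 2)) = Pow(Add(Add(-96, Mul(-14, Pow(Mul(Add(58, 50), Pow(Add(-36, 85), -1)), 3))), -26841), Rational(1, 2)) = Pow(Add(Add(-96, Mul(-14, Pow(Mul(108, Pow(49, -1)), 3))), -26841), Rational(1, 2)) = Pow(Add(Add(-96, Mul(-14, Pow(Mul(108, Rational(1, 49)), 3))), -26841), Rational(1, 2)) = Pow(Add(Add(-96, Mul(-14, Pow(Rational(108, 49), 3))), -26841), Rational(1, 2)) = Pow(Add(Add(-96, Mul(-14, Rational(1259712, 117649))), -26841), Rational(1, 2)) = Pow(Add(Add(-96, Rational(-2519424, 16807)), -26841), Rational(1, 2)) = Pow(Add(Rational(-4132896, 16807), -26841), Rational(1, 2)) = Pow(Rational(-455249583, 16807), Rational(1, 2)) = Mul(Rational(3, 343), I, Pow(354083009, Rational(1, 2)))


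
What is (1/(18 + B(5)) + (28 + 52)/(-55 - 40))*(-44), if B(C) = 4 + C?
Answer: 18172/513 ≈ 35.423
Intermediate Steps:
(1/(18 + B(5)) + (28 + 52)/(-55 - 40))*(-44) = (1/(18 + (4 + 5)) + (28 + 52)/(-55 - 40))*(-44) = (1/(18 + 9) + 80/(-95))*(-44) = (1/27 + 80*(-1/95))*(-44) = (1/27 - 16/19)*(-44) = -413/513*(-44) = 18172/513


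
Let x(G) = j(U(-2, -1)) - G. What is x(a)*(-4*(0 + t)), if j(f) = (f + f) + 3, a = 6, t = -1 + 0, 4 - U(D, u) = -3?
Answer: 44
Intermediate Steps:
U(D, u) = 7 (U(D, u) = 4 - 1*(-3) = 4 + 3 = 7)
t = -1
j(f) = 3 + 2*f (j(f) = 2*f + 3 = 3 + 2*f)
x(G) = 17 - G (x(G) = (3 + 2*7) - G = (3 + 14) - G = 17 - G)
x(a)*(-4*(0 + t)) = (17 - 1*6)*(-4*(0 - 1)) = (17 - 6)*(-4*(-1)) = 11*4 = 44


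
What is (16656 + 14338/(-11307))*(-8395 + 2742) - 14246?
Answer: -1064706079784/11307 ≈ -9.4163e+7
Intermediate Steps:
(16656 + 14338/(-11307))*(-8395 + 2742) - 14246 = (16656 + 14338*(-1/11307))*(-5653) - 14246 = (16656 - 14338/11307)*(-5653) - 14246 = (188315054/11307)*(-5653) - 14246 = -1064545000262/11307 - 14246 = -1064706079784/11307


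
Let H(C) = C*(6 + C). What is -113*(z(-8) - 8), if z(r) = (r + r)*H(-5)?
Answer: -8136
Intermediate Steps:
z(r) = -10*r (z(r) = (r + r)*(-5*(6 - 5)) = (2*r)*(-5*1) = (2*r)*(-5) = -10*r)
-113*(z(-8) - 8) = -113*(-10*(-8) - 8) = -113*(80 - 8) = -113*72 = -8136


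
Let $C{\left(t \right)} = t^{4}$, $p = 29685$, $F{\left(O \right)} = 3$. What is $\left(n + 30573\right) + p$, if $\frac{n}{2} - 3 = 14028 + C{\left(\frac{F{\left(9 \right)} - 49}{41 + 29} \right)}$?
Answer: $\frac{132535759682}{1500625} \approx 88320.0$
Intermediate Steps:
$n = \frac{42111098432}{1500625}$ ($n = 6 + 2 \left(14028 + \left(\frac{3 - 49}{41 + 29}\right)^{4}\right) = 6 + 2 \left(14028 + \left(- \frac{46}{70}\right)^{4}\right) = 6 + 2 \left(14028 + \left(\left(-46\right) \frac{1}{70}\right)^{4}\right) = 6 + 2 \left(14028 + \left(- \frac{23}{35}\right)^{4}\right) = 6 + 2 \left(14028 + \frac{279841}{1500625}\right) = 6 + 2 \cdot \frac{21051047341}{1500625} = 6 + \frac{42102094682}{1500625} = \frac{42111098432}{1500625} \approx 28062.0$)
$\left(n + 30573\right) + p = \left(\frac{42111098432}{1500625} + 30573\right) + 29685 = \frac{87989706557}{1500625} + 29685 = \frac{132535759682}{1500625}$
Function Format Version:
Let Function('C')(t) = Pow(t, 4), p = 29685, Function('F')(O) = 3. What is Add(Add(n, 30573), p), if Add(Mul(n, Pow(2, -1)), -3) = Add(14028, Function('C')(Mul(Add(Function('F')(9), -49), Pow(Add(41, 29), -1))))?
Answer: Rational(132535759682, 1500625) ≈ 88320.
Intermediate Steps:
n = Rational(42111098432, 1500625) (n = Add(6, Mul(2, Add(14028, Pow(Mul(Add(3, -49), Pow(Add(41, 29), -1)), 4)))) = Add(6, Mul(2, Add(14028, Pow(Mul(-46, Pow(70, -1)), 4)))) = Add(6, Mul(2, Add(14028, Pow(Mul(-46, Rational(1, 70)), 4)))) = Add(6, Mul(2, Add(14028, Pow(Rational(-23, 35), 4)))) = Add(6, Mul(2, Add(14028, Rational(279841, 1500625)))) = Add(6, Mul(2, Rational(21051047341, 1500625))) = Add(6, Rational(42102094682, 1500625)) = Rational(42111098432, 1500625) ≈ 28062.)
Add(Add(n, 30573), p) = Add(Add(Rational(42111098432, 1500625), 30573), 29685) = Add(Rational(87989706557, 1500625), 29685) = Rational(132535759682, 1500625)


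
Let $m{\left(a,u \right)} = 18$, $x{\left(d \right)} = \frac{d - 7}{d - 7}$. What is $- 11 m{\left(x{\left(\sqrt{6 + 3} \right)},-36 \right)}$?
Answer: $-198$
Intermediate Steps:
$x{\left(d \right)} = 1$ ($x{\left(d \right)} = \frac{-7 + d}{-7 + d} = 1$)
$- 11 m{\left(x{\left(\sqrt{6 + 3} \right)},-36 \right)} = \left(-11\right) 18 = -198$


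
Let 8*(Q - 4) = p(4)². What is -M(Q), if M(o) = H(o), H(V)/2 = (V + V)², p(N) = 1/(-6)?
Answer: -1329409/10368 ≈ -128.22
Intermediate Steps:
p(N) = -⅙
H(V) = 8*V² (H(V) = 2*(V + V)² = 2*(2*V)² = 2*(4*V²) = 8*V²)
Q = 1153/288 (Q = 4 + (-⅙)²/8 = 4 + (⅛)*(1/36) = 4 + 1/288 = 1153/288 ≈ 4.0035)
M(o) = 8*o²
-M(Q) = -8*(1153/288)² = -8*1329409/82944 = -1*1329409/10368 = -1329409/10368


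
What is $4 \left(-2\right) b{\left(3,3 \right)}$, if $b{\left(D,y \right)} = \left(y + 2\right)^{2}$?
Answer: $-200$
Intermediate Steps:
$b{\left(D,y \right)} = \left(2 + y\right)^{2}$
$4 \left(-2\right) b{\left(3,3 \right)} = 4 \left(-2\right) \left(2 + 3\right)^{2} = - 8 \cdot 5^{2} = \left(-8\right) 25 = -200$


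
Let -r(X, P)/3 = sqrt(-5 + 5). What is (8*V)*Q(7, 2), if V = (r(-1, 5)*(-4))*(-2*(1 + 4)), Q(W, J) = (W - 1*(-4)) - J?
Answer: 0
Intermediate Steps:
r(X, P) = 0 (r(X, P) = -3*sqrt(-5 + 5) = -3*sqrt(0) = -3*0 = 0)
Q(W, J) = 4 + W - J (Q(W, J) = (W + 4) - J = (4 + W) - J = 4 + W - J)
V = 0 (V = (0*(-4))*(-2*(1 + 4)) = 0*(-2*5) = 0*(-10) = 0)
(8*V)*Q(7, 2) = (8*0)*(4 + 7 - 1*2) = 0*(4 + 7 - 2) = 0*9 = 0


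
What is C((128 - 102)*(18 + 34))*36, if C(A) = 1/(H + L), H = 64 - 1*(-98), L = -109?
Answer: 36/53 ≈ 0.67924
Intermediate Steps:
H = 162 (H = 64 + 98 = 162)
C(A) = 1/53 (C(A) = 1/(162 - 109) = 1/53)
C((128 - 102)*(18 + 34))*36 = (1/53)*36 = 36/53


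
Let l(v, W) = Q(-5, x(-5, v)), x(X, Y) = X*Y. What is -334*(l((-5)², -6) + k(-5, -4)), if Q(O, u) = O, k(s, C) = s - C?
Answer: 2004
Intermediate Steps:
l(v, W) = -5
-334*(l((-5)², -6) + k(-5, -4)) = -334*(-5 + (-5 - 1*(-4))) = -334*(-5 + (-5 + 4)) = -334*(-5 - 1) = -334*(-6) = 2004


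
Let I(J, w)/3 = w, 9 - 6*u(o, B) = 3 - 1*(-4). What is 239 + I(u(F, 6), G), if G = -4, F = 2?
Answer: 227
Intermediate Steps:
u(o, B) = ⅓ (u(o, B) = 3/2 - (3 - 1*(-4))/6 = 3/2 - (3 + 4)/6 = 3/2 - ⅙*7 = 3/2 - 7/6 = ⅓)
I(J, w) = 3*w
239 + I(u(F, 6), G) = 239 + 3*(-4) = 239 - 12 = 227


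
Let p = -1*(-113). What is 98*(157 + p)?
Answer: 26460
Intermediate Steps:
p = 113
98*(157 + p) = 98*(157 + 113) = 98*270 = 26460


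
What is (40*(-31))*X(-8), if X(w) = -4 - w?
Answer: -4960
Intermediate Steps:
(40*(-31))*X(-8) = (40*(-31))*(-4 - 1*(-8)) = -1240*(-4 + 8) = -1240*4 = -4960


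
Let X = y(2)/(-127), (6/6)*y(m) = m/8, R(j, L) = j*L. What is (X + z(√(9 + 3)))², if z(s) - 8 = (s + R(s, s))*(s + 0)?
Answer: 549139873/258064 + 121908*√3/127 ≈ 3790.5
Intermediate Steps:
R(j, L) = L*j
y(m) = m/8
X = -1/508 (X = ((⅛)*2)/(-127) = (¼)*(-1/127) = -1/508 ≈ -0.0019685)
z(s) = 8 + s*(s + s²) (z(s) = 8 + (s + s*s)*(s + 0) = 8 + (s + s²)*s = 8 + s*(s + s²))
(X + z(√(9 + 3)))² = (-1/508 + (8 + (√(9 + 3))² + (√(9 + 3))³))² = (-1/508 + (8 + (√12)² + (√12)³))² = (-1/508 + (8 + (2*√3)² + (2*√3)³))² = (-1/508 + (8 + 12 + 24*√3))² = (-1/508 + (20 + 24*√3))² = (10159/508 + 24*√3)²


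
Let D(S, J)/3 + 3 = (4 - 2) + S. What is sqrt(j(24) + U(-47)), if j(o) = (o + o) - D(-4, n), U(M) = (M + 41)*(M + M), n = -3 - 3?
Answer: sqrt(627) ≈ 25.040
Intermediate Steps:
n = -6
U(M) = 2*M*(41 + M) (U(M) = (41 + M)*(2*M) = 2*M*(41 + M))
D(S, J) = -3 + 3*S (D(S, J) = -9 + 3*((4 - 2) + S) = -9 + 3*(2 + S) = -9 + (6 + 3*S) = -3 + 3*S)
j(o) = 15 + 2*o (j(o) = (o + o) - (-3 + 3*(-4)) = 2*o - (-3 - 12) = 2*o - 1*(-15) = 2*o + 15 = 15 + 2*o)
sqrt(j(24) + U(-47)) = sqrt((15 + 2*24) + 2*(-47)*(41 - 47)) = sqrt((15 + 48) + 2*(-47)*(-6)) = sqrt(63 + 564) = sqrt(627)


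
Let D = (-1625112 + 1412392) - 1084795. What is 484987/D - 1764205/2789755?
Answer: -728415471752/723949791765 ≈ -1.0062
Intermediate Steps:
D = -1297515 (D = -212720 - 1084795 = -1297515)
484987/D - 1764205/2789755 = 484987/(-1297515) - 1764205/2789755 = 484987*(-1/1297515) - 1764205*1/2789755 = -484987/1297515 - 352841/557951 = -728415471752/723949791765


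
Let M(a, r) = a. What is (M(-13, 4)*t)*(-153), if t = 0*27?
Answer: 0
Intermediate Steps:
t = 0
(M(-13, 4)*t)*(-153) = -13*0*(-153) = 0*(-153) = 0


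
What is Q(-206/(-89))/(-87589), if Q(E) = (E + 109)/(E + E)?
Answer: -9907/36086668 ≈ -0.00027453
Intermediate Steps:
Q(E) = (109 + E)/(2*E) (Q(E) = (109 + E)/((2*E)) = (109 + E)*(1/(2*E)) = (109 + E)/(2*E))
Q(-206/(-89))/(-87589) = ((109 - 206/(-89))/(2*((-206/(-89)))))/(-87589) = ((109 - 206*(-1/89))/(2*((-206*(-1/89)))))*(-1/87589) = ((109 + 206/89)/(2*(206/89)))*(-1/87589) = ((1/2)*(89/206)*(9907/89))*(-1/87589) = (9907/412)*(-1/87589) = -9907/36086668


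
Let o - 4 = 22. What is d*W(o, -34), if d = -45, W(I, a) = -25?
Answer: 1125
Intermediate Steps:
o = 26 (o = 4 + 22 = 26)
d*W(o, -34) = -45*(-25) = 1125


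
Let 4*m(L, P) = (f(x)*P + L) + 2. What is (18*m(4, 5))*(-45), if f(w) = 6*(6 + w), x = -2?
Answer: -25515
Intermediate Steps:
f(w) = 36 + 6*w
m(L, P) = 1/2 + 6*P + L/4 (m(L, P) = (((36 + 6*(-2))*P + L) + 2)/4 = (((36 - 12)*P + L) + 2)/4 = ((24*P + L) + 2)/4 = ((L + 24*P) + 2)/4 = (2 + L + 24*P)/4 = 1/2 + 6*P + L/4)
(18*m(4, 5))*(-45) = (18*(1/2 + 6*5 + (1/4)*4))*(-45) = (18*(1/2 + 30 + 1))*(-45) = (18*(63/2))*(-45) = 567*(-45) = -25515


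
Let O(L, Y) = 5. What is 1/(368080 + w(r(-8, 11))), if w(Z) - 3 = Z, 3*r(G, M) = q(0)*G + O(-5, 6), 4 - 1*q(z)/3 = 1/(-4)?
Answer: 3/1104152 ≈ 2.7170e-6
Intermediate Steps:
q(z) = 51/4 (q(z) = 12 - 3/(-4) = 12 - 3*(-¼) = 12 + ¾ = 51/4)
r(G, M) = 5/3 + 17*G/4 (r(G, M) = (51*G/4 + 5)/3 = (5 + 51*G/4)/3 = 5/3 + 17*G/4)
w(Z) = 3 + Z
1/(368080 + w(r(-8, 11))) = 1/(368080 + (3 + (5/3 + (17/4)*(-8)))) = 1/(368080 + (3 + (5/3 - 34))) = 1/(368080 + (3 - 97/3)) = 1/(368080 - 88/3) = 1/(1104152/3) = 3/1104152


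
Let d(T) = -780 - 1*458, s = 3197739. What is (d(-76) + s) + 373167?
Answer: 3569668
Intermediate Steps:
d(T) = -1238 (d(T) = -780 - 458 = -1238)
(d(-76) + s) + 373167 = (-1238 + 3197739) + 373167 = 3196501 + 373167 = 3569668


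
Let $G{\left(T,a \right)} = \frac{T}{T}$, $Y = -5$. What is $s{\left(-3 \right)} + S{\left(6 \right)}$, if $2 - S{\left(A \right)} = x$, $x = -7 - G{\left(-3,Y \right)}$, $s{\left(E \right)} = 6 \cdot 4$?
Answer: $34$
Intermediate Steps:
$s{\left(E \right)} = 24$
$G{\left(T,a \right)} = 1$
$x = -8$ ($x = -7 - 1 = -8$)
$S{\left(A \right)} = 10$ ($S{\left(A \right)} = 2 - -8 = 2 + 8 = 10$)
$s{\left(-3 \right)} + S{\left(6 \right)} = 24 + 10 = 34$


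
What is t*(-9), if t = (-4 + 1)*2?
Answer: 54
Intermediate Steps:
t = -6 (t = -3*2 = -6)
t*(-9) = -6*(-9) = 54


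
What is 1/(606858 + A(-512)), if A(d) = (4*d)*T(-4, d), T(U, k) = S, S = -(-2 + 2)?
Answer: 1/606858 ≈ 1.6478e-6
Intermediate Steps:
S = 0 (S = -1*0 = 0)
T(U, k) = 0
A(d) = 0 (A(d) = (4*d)*0 = 0)
1/(606858 + A(-512)) = 1/(606858 + 0) = 1/606858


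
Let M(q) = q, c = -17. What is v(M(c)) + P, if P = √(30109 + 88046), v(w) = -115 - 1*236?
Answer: -351 + √118155 ≈ -7.2632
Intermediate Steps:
v(w) = -351 (v(w) = -115 - 236 = -351)
P = √118155 ≈ 343.74
v(M(c)) + P = -351 + √118155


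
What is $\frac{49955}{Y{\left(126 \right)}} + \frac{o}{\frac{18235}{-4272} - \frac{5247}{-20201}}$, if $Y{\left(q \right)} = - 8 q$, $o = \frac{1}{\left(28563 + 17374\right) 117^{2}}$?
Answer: $- \frac{402497281075924331683}{8121654675633753072} \approx -49.559$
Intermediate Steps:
$o = \frac{1}{628831593}$ ($o = \frac{1}{45937 \cdot 13689} = \frac{1}{45937} \cdot \frac{1}{13689} = \frac{1}{628831593} \approx 1.5903 \cdot 10^{-9}$)
$\frac{49955}{Y{\left(126 \right)}} + \frac{o}{\frac{18235}{-4272} - \frac{5247}{-20201}} = \frac{49955}{\left(-8\right) 126} + \frac{1}{628831593 \left(\frac{18235}{-4272} - \frac{5247}{-20201}\right)} = \frac{49955}{-1008} + \frac{1}{628831593 \left(18235 \left(- \frac{1}{4272}\right) - - \frac{5247}{20201}\right)} = 49955 \left(- \frac{1}{1008}\right) + \frac{1}{628831593 \left(- \frac{18235}{4272} + \frac{5247}{20201}\right)} = - \frac{49955}{1008} + \frac{1}{628831593 \left(- \frac{345950051}{86298672}\right)} = - \frac{49955}{1008} + \frac{1}{628831593} \left(- \frac{86298672}{345950051}\right) = - \frac{49955}{1008} - \frac{28766224}{72514773889587081} = - \frac{402497281075924331683}{8121654675633753072}$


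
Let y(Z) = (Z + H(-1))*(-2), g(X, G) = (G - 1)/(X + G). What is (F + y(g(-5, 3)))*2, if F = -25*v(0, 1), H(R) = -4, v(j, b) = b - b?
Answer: 20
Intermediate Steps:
g(X, G) = (-1 + G)/(G + X)
v(j, b) = 0
F = 0 (F = -25*0 = 0)
y(Z) = 8 - 2*Z (y(Z) = (Z - 4)*(-2) = (-4 + Z)*(-2) = 8 - 2*Z)
(F + y(g(-5, 3)))*2 = (0 + (8 - 2*(-1 + 3)/(3 - 5)))*2 = (0 + (8 - 2*2/(-2)))*2 = (0 + (8 - (-1)*2))*2 = (0 + (8 - 2*(-1)))*2 = (0 + (8 + 2))*2 = (0 + 10)*2 = 10*2 = 20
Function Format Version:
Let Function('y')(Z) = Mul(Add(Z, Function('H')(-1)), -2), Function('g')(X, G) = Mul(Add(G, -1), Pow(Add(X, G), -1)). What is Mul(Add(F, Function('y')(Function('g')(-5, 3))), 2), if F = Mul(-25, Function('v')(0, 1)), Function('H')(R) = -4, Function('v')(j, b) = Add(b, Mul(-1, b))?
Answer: 20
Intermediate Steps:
Function('g')(X, G) = Mul(Pow(Add(G, X), -1), Add(-1, G)) (Function('g')(X, G) = Mul(Add(-1, G), Pow(Add(G, X), -1)) = Mul(Pow(Add(G, X), -1), Add(-1, G)))
Function('v')(j, b) = 0
F = 0 (F = Mul(-25, 0) = 0)
Function('y')(Z) = Add(8, Mul(-2, Z)) (Function('y')(Z) = Mul(Add(Z, -4), -2) = Mul(Add(-4, Z), -2) = Add(8, Mul(-2, Z)))
Mul(Add(F, Function('y')(Function('g')(-5, 3))), 2) = Mul(Add(0, Add(8, Mul(-2, Mul(Pow(Add(3, -5), -1), Add(-1, 3))))), 2) = Mul(Add(0, Add(8, Mul(-2, Mul(Pow(-2, -1), 2)))), 2) = Mul(Add(0, Add(8, Mul(-2, Mul(Rational(-1, 2), 2)))), 2) = Mul(Add(0, Add(8, Mul(-2, -1))), 2) = Mul(Add(0, Add(8, 2)), 2) = Mul(Add(0, 10), 2) = Mul(10, 2) = 20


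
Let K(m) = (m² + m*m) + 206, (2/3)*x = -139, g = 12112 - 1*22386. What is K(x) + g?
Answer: 153753/2 ≈ 76877.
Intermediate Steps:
g = -10274 (g = 12112 - 22386 = -10274)
x = -417/2 (x = (3/2)*(-139) = -417/2 ≈ -208.50)
K(m) = 206 + 2*m² (K(m) = (m² + m²) + 206 = 2*m² + 206 = 206 + 2*m²)
K(x) + g = (206 + 2*(-417/2)²) - 10274 = (206 + 2*(173889/4)) - 10274 = (206 + 173889/2) - 10274 = 174301/2 - 10274 = 153753/2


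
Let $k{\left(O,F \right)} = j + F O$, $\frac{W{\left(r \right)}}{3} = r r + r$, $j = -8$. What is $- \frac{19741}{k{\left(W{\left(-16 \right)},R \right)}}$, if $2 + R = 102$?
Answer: $- \frac{19741}{71992} \approx -0.27421$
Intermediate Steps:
$R = 100$ ($R = -2 + 102 = 100$)
$W{\left(r \right)} = 3 r + 3 r^{2}$ ($W{\left(r \right)} = 3 \left(r r + r\right) = 3 \left(r^{2} + r\right) = 3 \left(r + r^{2}\right) = 3 r + 3 r^{2}$)
$k{\left(O,F \right)} = -8 + F O$
$- \frac{19741}{k{\left(W{\left(-16 \right)},R \right)}} = - \frac{19741}{-8 + 100 \cdot 3 \left(-16\right) \left(1 - 16\right)} = - \frac{19741}{-8 + 100 \cdot 3 \left(-16\right) \left(-15\right)} = - \frac{19741}{-8 + 100 \cdot 720} = - \frac{19741}{-8 + 72000} = - \frac{19741}{71992}$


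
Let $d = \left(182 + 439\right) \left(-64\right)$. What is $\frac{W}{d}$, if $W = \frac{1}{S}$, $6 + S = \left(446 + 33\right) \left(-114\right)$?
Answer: $\frac{1}{2170499328} \approx 4.6072 \cdot 10^{-10}$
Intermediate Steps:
$S = -54612$ ($S = -6 + \left(446 + 33\right) \left(-114\right) = -6 + 479 \left(-114\right) = -6 - 54606 = -54612$)
$W = - \frac{1}{54612}$ ($W = \frac{1}{-54612} = - \frac{1}{54612} \approx -1.8311 \cdot 10^{-5}$)
$d = -39744$ ($d = 621 \left(-64\right) = -39744$)
$\frac{W}{d} = - \frac{1}{54612 \left(-39744\right)} = \left(- \frac{1}{54612}\right) \left(- \frac{1}{39744}\right) = \frac{1}{2170499328}$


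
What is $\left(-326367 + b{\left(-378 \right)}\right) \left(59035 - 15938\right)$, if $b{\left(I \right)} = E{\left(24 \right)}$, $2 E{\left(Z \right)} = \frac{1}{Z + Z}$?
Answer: $- \frac{1350282062407}{96} \approx -1.4065 \cdot 10^{10}$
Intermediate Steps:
$E{\left(Z \right)} = \frac{1}{4 Z}$ ($E{\left(Z \right)} = \frac{1}{2 \left(Z + Z\right)} = \frac{1}{2 \cdot 2 Z} = \frac{\frac{1}{2} \frac{1}{Z}}{2} = \frac{1}{4 Z}$)
$b{\left(I \right)} = \frac{1}{96}$ ($b{\left(I \right)} = \frac{1}{4 \cdot 24} = \frac{1}{4} \cdot \frac{1}{24} = \frac{1}{96}$)
$\left(-326367 + b{\left(-378 \right)}\right) \left(59035 - 15938\right) = \left(-326367 + \frac{1}{96}\right) \left(59035 - 15938\right) = \left(- \frac{31331231}{96}\right) 43097 = - \frac{1350282062407}{96}$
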